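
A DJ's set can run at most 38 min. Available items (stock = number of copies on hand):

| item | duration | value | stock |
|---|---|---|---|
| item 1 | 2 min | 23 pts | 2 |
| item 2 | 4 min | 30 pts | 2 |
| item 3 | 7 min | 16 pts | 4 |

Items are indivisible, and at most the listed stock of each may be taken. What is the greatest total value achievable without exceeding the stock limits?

154 pts

Top feasible selections:
- 2×item 1 + 2×item 2 + 3×item 3: duration 33, value 154
- 1×item 1 + 2×item 2 + 4×item 3: duration 38, value 147
- 2×item 1 + 1×item 2 + 4×item 3: duration 36, value 140
Best: 154 pts.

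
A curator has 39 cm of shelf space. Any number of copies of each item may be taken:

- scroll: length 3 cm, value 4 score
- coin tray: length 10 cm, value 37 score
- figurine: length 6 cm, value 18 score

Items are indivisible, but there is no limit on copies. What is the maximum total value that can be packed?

133 score

Best value-per-unit is coin tray at 37/10; filling with it alone gives 3×37 = 111.
Optimal mix: 1×scroll + 3×coin tray + 1×figurine → length 39, value 133.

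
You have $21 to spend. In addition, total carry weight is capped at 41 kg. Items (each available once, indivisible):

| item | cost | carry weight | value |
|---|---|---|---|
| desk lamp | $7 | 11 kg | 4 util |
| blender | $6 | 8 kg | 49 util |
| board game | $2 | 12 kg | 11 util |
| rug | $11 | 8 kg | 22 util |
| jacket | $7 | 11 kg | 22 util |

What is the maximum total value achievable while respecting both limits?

Feasible sets respecting both limits:
- blender+board game+rug: cost 19, carry weight 28, value 82
- blender+board game+jacket: cost 15, carry weight 31, value 82
- desk lamp+blender+jacket: cost 20, carry weight 30, value 75
Best: 82 util.

82 util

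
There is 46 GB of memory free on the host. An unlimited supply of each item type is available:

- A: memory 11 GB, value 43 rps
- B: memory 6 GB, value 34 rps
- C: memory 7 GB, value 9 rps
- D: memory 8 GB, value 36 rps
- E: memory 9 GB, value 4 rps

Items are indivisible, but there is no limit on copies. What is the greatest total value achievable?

242 rps

Best value-per-unit is B at 34/6; filling with it alone gives 7×34 = 238.
Optimal mix: 5×B + 2×D → memory 46, value 242.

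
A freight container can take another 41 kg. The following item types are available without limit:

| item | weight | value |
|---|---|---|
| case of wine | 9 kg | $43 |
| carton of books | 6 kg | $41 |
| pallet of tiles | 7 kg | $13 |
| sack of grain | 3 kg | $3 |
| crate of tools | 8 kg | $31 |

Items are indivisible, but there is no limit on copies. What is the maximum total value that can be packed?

Best value-per-unit is carton of books at 41/6; filling with it alone gives 6×41 = 246.
Optimal mix: 6×carton of books + 1×sack of grain → weight 39, value 249.

$249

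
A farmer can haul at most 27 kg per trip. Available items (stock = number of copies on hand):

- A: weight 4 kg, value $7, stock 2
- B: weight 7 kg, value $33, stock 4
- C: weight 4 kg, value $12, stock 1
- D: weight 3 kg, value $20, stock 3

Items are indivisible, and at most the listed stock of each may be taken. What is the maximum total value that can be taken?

$139

Top feasible selections:
- 3×B + 2×D: weight 27, value 139
- 2×B + 1×C + 3×D: weight 27, value 138
- 1×A + 2×B + 3×D: weight 27, value 133
Best: $139.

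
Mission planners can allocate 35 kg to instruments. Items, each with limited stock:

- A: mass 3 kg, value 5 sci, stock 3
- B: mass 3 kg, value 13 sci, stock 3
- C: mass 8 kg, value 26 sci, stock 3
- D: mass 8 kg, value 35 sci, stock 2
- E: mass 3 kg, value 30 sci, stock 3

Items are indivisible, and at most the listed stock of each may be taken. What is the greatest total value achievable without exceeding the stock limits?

199 sci

Best selections within mass 35 and stock limits:
- 3×B + 2×D + 3×E: mass 34, value 199
- 1×A + 2×B + 2×D + 3×E: mass 34, value 191
- 3×B + 1×C + 1×D + 3×E: mass 34, value 190
- 2×B + 2×D + 3×E: mass 31, value 186
Best: 199 sci.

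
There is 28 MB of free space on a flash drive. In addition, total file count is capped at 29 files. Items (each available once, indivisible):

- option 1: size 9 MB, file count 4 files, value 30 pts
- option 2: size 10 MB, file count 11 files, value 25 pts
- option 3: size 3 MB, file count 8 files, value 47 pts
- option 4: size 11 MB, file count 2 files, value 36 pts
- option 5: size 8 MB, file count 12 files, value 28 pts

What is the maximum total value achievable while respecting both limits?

Feasible sets respecting both limits:
- option 1+option 3+option 4: size 23, file count 14, value 113
- option 3+option 4+option 5: size 22, file count 22, value 111
- option 2+option 3+option 4: size 24, file count 21, value 108
Best: 113 pts.

113 pts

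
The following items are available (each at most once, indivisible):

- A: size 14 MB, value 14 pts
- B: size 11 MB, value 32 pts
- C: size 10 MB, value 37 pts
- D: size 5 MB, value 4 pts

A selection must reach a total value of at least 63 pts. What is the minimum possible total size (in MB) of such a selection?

Subsets with value ≥ 63, sorted by total size:
- B+C: size 21, value 69
- B+C+D: size 26, value 73
Minimum size: 21 MB.

21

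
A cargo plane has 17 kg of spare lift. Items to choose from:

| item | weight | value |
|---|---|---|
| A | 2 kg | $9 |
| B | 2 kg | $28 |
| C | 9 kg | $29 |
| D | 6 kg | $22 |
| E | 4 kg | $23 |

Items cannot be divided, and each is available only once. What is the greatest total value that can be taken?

$89

Check high-value combinations within 17 kg:
- A+B+C+E: weight 2+2+9+4=17, value 9+28+29+23=89
- A+B+D+E: weight 2+2+6+4=14, value 9+28+22+23=82
- B+C+E: weight 2+9+4=15, value 28+29+23=80
Best: $89.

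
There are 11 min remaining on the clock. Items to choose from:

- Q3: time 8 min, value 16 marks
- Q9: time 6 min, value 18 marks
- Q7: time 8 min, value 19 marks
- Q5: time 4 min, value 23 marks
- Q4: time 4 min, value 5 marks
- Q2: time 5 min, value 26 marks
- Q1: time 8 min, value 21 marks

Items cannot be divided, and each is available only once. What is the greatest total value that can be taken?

49 marks

Check high-value combinations within 11 min:
- Q5+Q2: time 4+5=9, value 23+26=49
- Q9+Q2: time 6+5=11, value 18+26=44
- Q9+Q5: time 6+4=10, value 18+23=41
- Q4+Q2: time 4+5=9, value 5+26=31
- Q5+Q4: time 4+4=8, value 23+5=28
Best: 49 marks.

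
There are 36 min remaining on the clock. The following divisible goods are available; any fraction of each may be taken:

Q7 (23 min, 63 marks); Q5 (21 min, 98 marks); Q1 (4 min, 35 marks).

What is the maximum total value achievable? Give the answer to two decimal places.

Take in order of value per unit:
- Q1 (35/4 per unit): all 4 → value 35, running total 35.00
- Q5 (98/21 per unit): all 21 → value 98, running total 133.00
- Q7 (63/23 per unit): 11 of 23 → value 11×63/23 = 30.1304, running total 163.13
Total 163.13.

163.13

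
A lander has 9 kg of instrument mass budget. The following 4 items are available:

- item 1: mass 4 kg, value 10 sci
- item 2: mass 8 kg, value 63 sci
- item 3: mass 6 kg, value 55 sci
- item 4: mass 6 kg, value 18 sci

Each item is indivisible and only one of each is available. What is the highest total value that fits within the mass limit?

63 sci

This is a 0/1 knapsack; check combinations near the capacity.
- item 2: mass 8, value 63
- item 3: mass 6, value 55
- item 4: mass 6, value 18
- item 1: mass 4, value 10
Best: 63 sci.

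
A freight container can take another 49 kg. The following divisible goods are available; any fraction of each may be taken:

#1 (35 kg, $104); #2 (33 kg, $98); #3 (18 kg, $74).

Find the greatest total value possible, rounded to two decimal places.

166.11

Take in order of value per unit:
- #3 (74/18 per unit): all 18 → value 74, running total 74.00
- #1 (104/35 per unit): 31 of 35 → value 31×104/35 = 92.1143, running total 166.11
Total 166.11.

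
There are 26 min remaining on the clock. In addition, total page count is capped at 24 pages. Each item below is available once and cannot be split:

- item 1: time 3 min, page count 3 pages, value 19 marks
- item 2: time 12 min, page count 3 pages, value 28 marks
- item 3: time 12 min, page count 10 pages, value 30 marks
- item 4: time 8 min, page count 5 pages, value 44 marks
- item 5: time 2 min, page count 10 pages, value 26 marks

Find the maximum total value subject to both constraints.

Feasible sets respecting both limits:
- item 1+item 2+item 4+item 5: time 25, page count 21, value 117
- item 2+item 4+item 5: time 22, page count 18, value 98
- item 1+item 3+item 4: time 23, page count 18, value 93
- item 1+item 2+item 4: time 23, page count 11, value 91
Best: 117 marks.

117 marks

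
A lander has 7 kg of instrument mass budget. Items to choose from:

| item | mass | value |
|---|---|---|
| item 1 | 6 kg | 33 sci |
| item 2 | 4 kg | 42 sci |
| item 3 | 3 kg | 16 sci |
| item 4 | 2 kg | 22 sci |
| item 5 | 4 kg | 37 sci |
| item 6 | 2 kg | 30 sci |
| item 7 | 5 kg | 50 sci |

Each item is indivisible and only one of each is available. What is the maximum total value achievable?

Check high-value combinations within 7 kg:
- item 6+item 7: mass 2+5=7, value 30+50=80
- item 2+item 6: mass 4+2=6, value 42+30=72
- item 4+item 7: mass 2+5=7, value 22+50=72
- item 3+item 4+item 6: mass 3+2+2=7, value 16+22+30=68
Best: 80 sci.

80 sci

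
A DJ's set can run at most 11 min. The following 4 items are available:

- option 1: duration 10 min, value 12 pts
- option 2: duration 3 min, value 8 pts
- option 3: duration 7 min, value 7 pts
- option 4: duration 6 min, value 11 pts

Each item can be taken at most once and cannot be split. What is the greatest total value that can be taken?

Check high-value combinations within 11 min:
- option 2+option 4: duration 3+6=9, value 8+11=19
- option 2+option 3: duration 3+7=10, value 8+7=15
- option 1: duration 10, value 12
Best: 19 pts.

19 pts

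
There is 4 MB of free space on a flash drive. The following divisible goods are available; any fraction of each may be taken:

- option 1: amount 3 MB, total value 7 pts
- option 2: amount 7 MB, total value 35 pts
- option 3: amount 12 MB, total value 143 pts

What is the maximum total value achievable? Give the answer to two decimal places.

Take in order of value per unit:
- option 3 (143/12 per unit): 4 of 12 → value 4×143/12 = 47.6667, running total 47.67
Total 47.67.

47.67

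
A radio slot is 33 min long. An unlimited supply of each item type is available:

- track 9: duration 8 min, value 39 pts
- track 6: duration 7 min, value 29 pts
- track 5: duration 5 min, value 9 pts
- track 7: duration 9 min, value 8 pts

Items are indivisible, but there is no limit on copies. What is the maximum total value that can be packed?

Best value-per-unit is track 9 at 39/8, and filling with it alone uses duration 4×8=32. No mix of the others beats 4×39 = 156.

156 pts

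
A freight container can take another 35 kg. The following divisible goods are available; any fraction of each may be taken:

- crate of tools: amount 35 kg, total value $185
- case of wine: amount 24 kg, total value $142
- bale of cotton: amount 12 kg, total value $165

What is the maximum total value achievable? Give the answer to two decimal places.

301.08

Take in order of value per unit:
- bale of cotton (165/12 per unit): all 12 → value 165, running total 165.00
- case of wine (142/24 per unit): 23 of 24 → value 23×142/24 = 136.0833, running total 301.08
Total 301.08.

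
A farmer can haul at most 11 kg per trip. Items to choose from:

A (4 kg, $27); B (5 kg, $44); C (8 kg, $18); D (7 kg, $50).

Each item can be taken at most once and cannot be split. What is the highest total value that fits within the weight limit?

Check high-value combinations within 11 kg:
- A+D: weight 4+7=11, value 27+50=77
- A+B: weight 4+5=9, value 27+44=71
- D: weight 7, value 50
Best: $77.

$77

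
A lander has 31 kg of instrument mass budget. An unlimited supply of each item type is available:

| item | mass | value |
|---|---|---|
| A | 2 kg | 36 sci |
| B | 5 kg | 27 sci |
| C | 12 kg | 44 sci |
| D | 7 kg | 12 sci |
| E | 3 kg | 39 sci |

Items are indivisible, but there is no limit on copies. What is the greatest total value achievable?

543 sci

Best value-per-unit is A at 36/2; filling with it alone gives 15×36 = 540.
Optimal mix: 14×A + 1×E → mass 31, value 543.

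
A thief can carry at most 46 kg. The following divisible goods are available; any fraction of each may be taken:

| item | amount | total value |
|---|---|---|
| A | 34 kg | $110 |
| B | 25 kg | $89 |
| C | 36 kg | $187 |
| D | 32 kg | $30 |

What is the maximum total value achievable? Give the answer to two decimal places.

222.60

Take in order of value per unit:
- C (187/36 per unit): all 36 → value 187, running total 187.00
- B (89/25 per unit): 10 of 25 → value 10×89/25 = 35.6000, running total 222.60
Total 222.60.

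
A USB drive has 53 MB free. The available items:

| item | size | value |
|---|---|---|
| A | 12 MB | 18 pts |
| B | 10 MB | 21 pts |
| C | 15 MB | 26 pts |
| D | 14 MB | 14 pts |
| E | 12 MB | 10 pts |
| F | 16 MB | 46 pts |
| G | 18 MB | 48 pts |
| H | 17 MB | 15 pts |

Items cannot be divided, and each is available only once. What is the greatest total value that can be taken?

120 pts

Check high-value combinations within 53 MB:
- C+F+G: size 15+16+18=49, value 26+46+48=120
- B+F+G: size 10+16+18=44, value 21+46+48=115
- A+F+G: size 12+16+18=46, value 18+46+48=112
- A+B+C+F: size 12+10+15+16=53, value 18+21+26+46=111
Best: 120 pts.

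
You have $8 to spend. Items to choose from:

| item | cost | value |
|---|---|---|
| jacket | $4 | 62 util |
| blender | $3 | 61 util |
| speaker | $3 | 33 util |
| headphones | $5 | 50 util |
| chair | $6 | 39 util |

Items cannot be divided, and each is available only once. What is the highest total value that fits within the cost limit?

Check high-value combinations within $8:
- jacket+blender: cost 4+3=7, value 62+61=123
- blender+headphones: cost 3+5=8, value 61+50=111
- jacket+speaker: cost 4+3=7, value 62+33=95
- blender+speaker: cost 3+3=6, value 61+33=94
- speaker+headphones: cost 3+5=8, value 33+50=83
Best: 123 util.

123 util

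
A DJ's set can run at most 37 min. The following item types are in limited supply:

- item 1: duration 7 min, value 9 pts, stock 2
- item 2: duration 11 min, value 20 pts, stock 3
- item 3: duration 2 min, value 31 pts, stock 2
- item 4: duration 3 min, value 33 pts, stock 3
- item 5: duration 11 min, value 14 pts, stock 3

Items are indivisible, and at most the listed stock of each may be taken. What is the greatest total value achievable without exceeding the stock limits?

Best selections within duration 37 and stock limits:
- 2×item 2 + 2×item 3 + 3×item 4: duration 35, value 201
- 1×item 2 + 2×item 3 + 3×item 4 + 1×item 5: duration 35, value 195
- 1×item 1 + 1×item 2 + 2×item 3 + 3×item 4: duration 31, value 190
- 2×item 3 + 3×item 4 + 2×item 5: duration 35, value 189
Best: 201 pts.

201 pts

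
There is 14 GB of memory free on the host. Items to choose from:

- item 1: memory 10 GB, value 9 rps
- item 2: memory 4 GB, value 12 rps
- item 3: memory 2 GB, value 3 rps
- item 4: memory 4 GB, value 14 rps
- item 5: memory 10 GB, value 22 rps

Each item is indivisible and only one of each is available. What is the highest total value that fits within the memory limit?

Check high-value combinations within 14 GB:
- item 4+item 5: memory 4+10=14, value 14+22=36
- item 2+item 5: memory 4+10=14, value 12+22=34
- item 2+item 3+item 4: memory 4+2+4=10, value 12+3+14=29
- item 2+item 4: memory 4+4=8, value 12+14=26
Best: 36 rps.

36 rps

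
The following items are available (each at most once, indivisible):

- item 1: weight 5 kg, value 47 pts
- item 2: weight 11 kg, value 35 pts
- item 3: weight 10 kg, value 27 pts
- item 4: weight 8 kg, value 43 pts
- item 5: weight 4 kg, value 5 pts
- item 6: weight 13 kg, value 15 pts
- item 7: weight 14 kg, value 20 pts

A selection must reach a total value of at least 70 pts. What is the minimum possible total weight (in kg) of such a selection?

13

Subsets with value ≥ 70, sorted by total weight:
- item 1+item 4: weight 13, value 90
- item 1+item 3: weight 15, value 74
- item 1+item 2: weight 16, value 82
- item 1+item 4+item 5: weight 17, value 95
Minimum weight: 13 kg.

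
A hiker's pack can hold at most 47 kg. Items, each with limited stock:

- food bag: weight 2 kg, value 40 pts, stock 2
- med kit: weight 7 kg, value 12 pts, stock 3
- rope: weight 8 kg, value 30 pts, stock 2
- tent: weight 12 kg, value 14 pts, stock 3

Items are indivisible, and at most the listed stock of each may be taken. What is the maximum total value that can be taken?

178 pts

Best selections within weight 47 and stock limits:
- 2×food bag + 2×med kit + 2×rope + 1×tent: weight 46, value 178
- 2×food bag + 3×med kit + 2×rope: weight 41, value 176
- 2×food bag + 2×rope + 2×tent: weight 44, value 168
Best: 178 pts.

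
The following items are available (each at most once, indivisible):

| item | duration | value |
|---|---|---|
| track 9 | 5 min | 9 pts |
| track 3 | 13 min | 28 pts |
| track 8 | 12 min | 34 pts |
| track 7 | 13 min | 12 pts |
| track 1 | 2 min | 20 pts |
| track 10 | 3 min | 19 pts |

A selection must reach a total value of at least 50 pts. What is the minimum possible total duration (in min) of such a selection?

14

Subsets with value ≥ 50, sorted by total duration:
- track 8+track 1: duration 14, value 54
- track 8+track 10: duration 15, value 53
- track 8+track 1+track 10: duration 17, value 73
Minimum duration: 14 min.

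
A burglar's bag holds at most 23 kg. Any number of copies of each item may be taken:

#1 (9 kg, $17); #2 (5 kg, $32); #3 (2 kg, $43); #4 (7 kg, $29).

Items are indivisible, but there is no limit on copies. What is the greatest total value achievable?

Best value-per-unit is #3 at 43/2, and filling with it alone uses weight 11×2=22. No mix of the others beats 11×43 = 473.

$473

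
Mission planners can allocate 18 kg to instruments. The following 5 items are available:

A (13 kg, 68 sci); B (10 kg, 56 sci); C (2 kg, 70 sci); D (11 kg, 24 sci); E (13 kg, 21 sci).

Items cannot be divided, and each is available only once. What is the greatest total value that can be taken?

138 sci

Check high-value combinations within 18 kg:
- A+C: mass 13+2=15, value 68+70=138
- B+C: mass 10+2=12, value 56+70=126
- C+D: mass 2+11=13, value 70+24=94
Best: 138 sci.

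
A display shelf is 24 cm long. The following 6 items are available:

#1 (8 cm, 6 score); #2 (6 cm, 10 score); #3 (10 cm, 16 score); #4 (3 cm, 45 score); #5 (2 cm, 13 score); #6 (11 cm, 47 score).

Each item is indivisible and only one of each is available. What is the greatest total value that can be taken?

115 score

This is a 0/1 knapsack; check combinations near the capacity.
- #2+#4+#5+#6: length 6+3+2+11=22, value 10+45+13+47=115
- #1+#4+#5+#6: length 8+3+2+11=24, value 6+45+13+47=111
- #3+#4+#6: length 10+3+11=24, value 16+45+47=108
Best: 115 score.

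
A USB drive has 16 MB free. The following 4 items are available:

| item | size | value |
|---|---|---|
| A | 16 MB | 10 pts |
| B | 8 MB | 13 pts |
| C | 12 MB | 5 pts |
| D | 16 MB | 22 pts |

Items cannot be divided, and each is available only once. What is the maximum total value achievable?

This is a 0/1 knapsack; check combinations near the capacity.
- D: size 16, value 22
- B: size 8, value 13
- A: size 16, value 10
Best: 22 pts.

22 pts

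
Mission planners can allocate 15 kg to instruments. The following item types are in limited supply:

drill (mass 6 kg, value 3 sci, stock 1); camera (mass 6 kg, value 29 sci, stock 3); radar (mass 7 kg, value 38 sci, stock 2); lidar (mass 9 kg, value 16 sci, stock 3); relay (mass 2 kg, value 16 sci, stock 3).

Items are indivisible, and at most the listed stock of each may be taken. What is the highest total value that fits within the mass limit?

86 sci

Top feasible selections:
- 1×radar + 3×relay: mass 13, value 86
- 1×camera + 1×radar + 1×relay: mass 15, value 83
- 1×camera + 3×relay: mass 12, value 77
Best: 86 sci.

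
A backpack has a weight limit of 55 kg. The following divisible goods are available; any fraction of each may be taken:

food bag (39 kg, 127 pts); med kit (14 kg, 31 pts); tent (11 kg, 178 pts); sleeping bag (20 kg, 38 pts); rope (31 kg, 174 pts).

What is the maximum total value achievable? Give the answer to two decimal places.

394.33

Take in order of value per unit:
- tent (178/11 per unit): all 11 → value 178, running total 178.00
- rope (174/31 per unit): all 31 → value 174, running total 352.00
- food bag (127/39 per unit): 13 of 39 → value 13×127/39 = 42.3333, running total 394.33
Total 394.33.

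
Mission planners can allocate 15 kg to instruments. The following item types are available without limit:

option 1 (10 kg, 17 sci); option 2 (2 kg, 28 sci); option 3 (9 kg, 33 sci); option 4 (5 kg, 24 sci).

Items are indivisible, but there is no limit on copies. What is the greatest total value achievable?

196 sci

Best value-per-unit is option 2 at 28/2, and filling with it alone uses mass 7×2=14. No mix of the others beats 7×28 = 196.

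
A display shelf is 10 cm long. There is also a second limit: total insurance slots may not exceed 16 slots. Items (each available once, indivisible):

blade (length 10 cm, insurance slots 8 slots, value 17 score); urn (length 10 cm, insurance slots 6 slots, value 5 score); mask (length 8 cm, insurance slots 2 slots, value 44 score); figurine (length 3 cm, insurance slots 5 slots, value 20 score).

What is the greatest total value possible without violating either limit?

Feasible sets respecting both limits:
- mask: length 8, insurance slots 2, value 44
- figurine: length 3, insurance slots 5, value 20
- blade: length 10, insurance slots 8, value 17
Best: 44 score.

44 score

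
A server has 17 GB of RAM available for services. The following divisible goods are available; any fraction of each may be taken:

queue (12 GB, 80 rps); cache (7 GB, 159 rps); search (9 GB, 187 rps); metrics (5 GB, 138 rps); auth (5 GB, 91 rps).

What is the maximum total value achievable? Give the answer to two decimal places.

400.89

Take in order of value per unit:
- metrics (138/5 per unit): all 5 → value 138, running total 138.00
- cache (159/7 per unit): all 7 → value 159, running total 297.00
- search (187/9 per unit): 5 of 9 → value 5×187/9 = 103.8889, running total 400.89
Total 400.89.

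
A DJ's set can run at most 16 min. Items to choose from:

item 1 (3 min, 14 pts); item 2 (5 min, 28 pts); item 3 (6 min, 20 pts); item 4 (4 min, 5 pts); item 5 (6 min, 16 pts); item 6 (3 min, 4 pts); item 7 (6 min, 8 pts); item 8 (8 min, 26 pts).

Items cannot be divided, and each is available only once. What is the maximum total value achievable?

68 pts

Check high-value combinations within 16 min:
- item 1+item 2+item 8: duration 3+5+8=16, value 14+28+26=68
- item 1+item 2+item 3: duration 3+5+6=14, value 14+28+20=62
- item 1+item 2+item 5: duration 3+5+6=14, value 14+28+16=58
- item 2+item 6+item 8: duration 5+3+8=16, value 28+4+26=58
- item 2+item 8: duration 5+8=13, value 28+26=54
Best: 68 pts.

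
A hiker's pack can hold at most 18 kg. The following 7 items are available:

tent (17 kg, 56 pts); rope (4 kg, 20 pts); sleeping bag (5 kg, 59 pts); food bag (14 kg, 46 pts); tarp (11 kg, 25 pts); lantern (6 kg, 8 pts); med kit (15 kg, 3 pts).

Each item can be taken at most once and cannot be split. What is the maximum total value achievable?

87 pts

Check high-value combinations within 18 kg:
- rope+sleeping bag+lantern: weight 4+5+6=15, value 20+59+8=87
- sleeping bag+tarp: weight 5+11=16, value 59+25=84
- rope+sleeping bag: weight 4+5=9, value 20+59=79
- sleeping bag+lantern: weight 5+6=11, value 59+8=67
- rope+food bag: weight 4+14=18, value 20+46=66
Best: 87 pts.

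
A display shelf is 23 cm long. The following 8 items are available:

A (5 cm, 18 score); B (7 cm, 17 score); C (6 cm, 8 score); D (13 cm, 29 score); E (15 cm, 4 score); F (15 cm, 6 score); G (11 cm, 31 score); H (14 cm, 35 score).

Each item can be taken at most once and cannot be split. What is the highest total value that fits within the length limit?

Check high-value combinations within 23 cm:
- A+B+G: length 5+7+11=23, value 18+17+31=66
- A+C+G: length 5+6+11=22, value 18+8+31=57
- A+H: length 5+14=19, value 18+35=53
Best: 66 score.

66 score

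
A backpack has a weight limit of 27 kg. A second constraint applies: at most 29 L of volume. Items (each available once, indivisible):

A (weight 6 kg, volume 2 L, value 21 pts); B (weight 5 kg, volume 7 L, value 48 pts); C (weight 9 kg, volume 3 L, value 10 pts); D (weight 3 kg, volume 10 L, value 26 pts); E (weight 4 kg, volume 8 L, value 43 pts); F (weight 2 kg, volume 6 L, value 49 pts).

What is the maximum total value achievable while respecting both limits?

171 pts

Feasible sets respecting both limits:
- A+B+C+E+F: weight 26, volume 26, value 171
- A+B+E+F: weight 17, volume 23, value 161
- A+B+C+D+F: weight 25, volume 28, value 154
- B+C+E+F: weight 20, volume 24, value 150
Best: 171 pts.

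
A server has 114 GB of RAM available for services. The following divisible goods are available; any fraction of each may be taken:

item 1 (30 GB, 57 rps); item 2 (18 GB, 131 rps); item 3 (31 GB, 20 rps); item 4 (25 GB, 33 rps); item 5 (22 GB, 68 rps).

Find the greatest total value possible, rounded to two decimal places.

Take in order of value per unit:
- item 2 (131/18 per unit): all 18 → value 131, running total 131.00
- item 5 (68/22 per unit): all 22 → value 68, running total 199.00
- item 1 (57/30 per unit): all 30 → value 57, running total 256.00
- item 4 (33/25 per unit): all 25 → value 33, running total 289.00
- item 3 (20/31 per unit): 19 of 31 → value 19×20/31 = 12.2581, running total 301.26
Total 301.26.

301.26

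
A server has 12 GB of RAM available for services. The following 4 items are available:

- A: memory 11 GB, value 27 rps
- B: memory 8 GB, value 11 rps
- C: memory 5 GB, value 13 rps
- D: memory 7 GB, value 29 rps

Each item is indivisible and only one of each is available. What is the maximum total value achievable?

42 rps

Check high-value combinations within 12 GB:
- C+D: memory 5+7=12, value 13+29=42
- D: memory 7, value 29
- A: memory 11, value 27
Best: 42 rps.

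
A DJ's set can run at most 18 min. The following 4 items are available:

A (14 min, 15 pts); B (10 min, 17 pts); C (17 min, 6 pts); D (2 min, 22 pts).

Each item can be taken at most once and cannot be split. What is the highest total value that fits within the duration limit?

Check high-value combinations within 18 min:
- B+D: duration 10+2=12, value 17+22=39
- A+D: duration 14+2=16, value 15+22=37
- D: duration 2, value 22
Best: 39 pts.

39 pts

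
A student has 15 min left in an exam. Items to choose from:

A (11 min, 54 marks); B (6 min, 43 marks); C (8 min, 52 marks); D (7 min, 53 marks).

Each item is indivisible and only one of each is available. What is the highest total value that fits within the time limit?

105 marks

Check high-value combinations within 15 min:
- C+D: time 8+7=15, value 52+53=105
- B+D: time 6+7=13, value 43+53=96
- B+C: time 6+8=14, value 43+52=95
- A: time 11, value 54
- D: time 7, value 53
Best: 105 marks.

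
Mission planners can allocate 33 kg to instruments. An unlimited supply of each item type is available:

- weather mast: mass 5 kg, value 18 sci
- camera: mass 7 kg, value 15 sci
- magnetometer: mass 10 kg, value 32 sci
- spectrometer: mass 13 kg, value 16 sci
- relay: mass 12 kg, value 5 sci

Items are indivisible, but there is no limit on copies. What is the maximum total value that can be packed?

Best value-per-unit is weather mast at 18/5, and filling with it alone uses mass 6×5=30. No mix of the others beats 6×18 = 108.

108 sci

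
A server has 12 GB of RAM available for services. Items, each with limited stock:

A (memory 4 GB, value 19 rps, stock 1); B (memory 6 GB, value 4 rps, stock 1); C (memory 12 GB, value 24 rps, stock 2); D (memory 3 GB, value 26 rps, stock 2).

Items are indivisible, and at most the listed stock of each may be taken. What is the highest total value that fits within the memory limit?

71 rps

Top feasible selections:
- 1×A + 2×D: memory 10, value 71
- 1×B + 2×D: memory 12, value 56
- 2×D: memory 6, value 52
Best: 71 rps.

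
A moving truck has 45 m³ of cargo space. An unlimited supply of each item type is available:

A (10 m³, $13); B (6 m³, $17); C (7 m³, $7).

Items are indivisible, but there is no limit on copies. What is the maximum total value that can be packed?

Best value-per-unit is B at 17/6, and filling with it alone uses volume 7×6=42. No mix of the others beats 7×17 = 119.

$119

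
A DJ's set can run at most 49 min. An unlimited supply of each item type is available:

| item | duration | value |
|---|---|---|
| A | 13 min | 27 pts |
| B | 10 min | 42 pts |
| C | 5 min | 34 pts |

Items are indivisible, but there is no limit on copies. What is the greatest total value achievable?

Best value-per-unit is C at 34/5, and filling with it alone uses duration 9×5=45. No mix of the others beats 9×34 = 306.

306 pts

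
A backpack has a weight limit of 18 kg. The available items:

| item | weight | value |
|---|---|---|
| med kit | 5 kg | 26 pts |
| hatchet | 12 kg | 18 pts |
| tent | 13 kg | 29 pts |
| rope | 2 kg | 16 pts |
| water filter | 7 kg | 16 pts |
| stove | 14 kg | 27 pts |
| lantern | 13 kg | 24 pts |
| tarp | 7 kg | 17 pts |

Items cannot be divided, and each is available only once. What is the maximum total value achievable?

Check high-value combinations within 18 kg:
- med kit+rope+tarp: weight 5+2+7=14, value 26+16+17=59
- med kit+rope+water filter: weight 5+2+7=14, value 26+16+16=58
- med kit+tent: weight 5+13=18, value 26+29=55
- med kit+lantern: weight 5+13=18, value 26+24=50
- rope+water filter+tarp: weight 2+7+7=16, value 16+16+17=49
Best: 59 pts.

59 pts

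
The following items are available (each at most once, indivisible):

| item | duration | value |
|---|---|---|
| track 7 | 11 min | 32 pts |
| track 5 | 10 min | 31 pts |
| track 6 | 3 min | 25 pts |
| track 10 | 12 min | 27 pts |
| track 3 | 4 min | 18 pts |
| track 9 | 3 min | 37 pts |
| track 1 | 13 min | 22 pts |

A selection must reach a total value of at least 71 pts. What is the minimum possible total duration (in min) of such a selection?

10

Subsets with value ≥ 71, sorted by total duration:
- track 6+track 3+track 9: duration 10, value 80
- track 5+track 6+track 9: duration 16, value 93
- track 7+track 6+track 9: duration 17, value 94
Minimum duration: 10 min.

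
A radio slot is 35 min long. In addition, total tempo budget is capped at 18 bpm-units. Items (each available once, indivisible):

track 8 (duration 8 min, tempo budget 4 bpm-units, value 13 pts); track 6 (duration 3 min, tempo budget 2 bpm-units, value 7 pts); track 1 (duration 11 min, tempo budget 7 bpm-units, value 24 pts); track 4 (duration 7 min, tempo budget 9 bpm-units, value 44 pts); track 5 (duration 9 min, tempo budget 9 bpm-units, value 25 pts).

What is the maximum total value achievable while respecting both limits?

Feasible sets respecting both limits:
- track 6+track 1+track 4: duration 21, tempo budget 18, value 75
- track 4+track 5: duration 16, tempo budget 18, value 69
- track 1+track 4: duration 18, tempo budget 16, value 68
Best: 75 pts.

75 pts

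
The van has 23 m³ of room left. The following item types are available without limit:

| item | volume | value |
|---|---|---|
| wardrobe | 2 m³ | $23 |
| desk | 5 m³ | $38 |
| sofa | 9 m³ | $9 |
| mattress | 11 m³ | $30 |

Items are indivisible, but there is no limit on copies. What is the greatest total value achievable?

$253

Best value-per-unit is wardrobe at 23/2, and filling with it alone uses volume 11×2=22. No mix of the others beats 11×23 = 253.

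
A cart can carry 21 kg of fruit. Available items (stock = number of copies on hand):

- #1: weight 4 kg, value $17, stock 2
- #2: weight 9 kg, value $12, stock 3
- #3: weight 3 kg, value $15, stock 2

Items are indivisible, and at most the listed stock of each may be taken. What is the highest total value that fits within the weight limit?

Top feasible selections:
- 2×#1 + 2×#3: weight 14, value 64
- 2×#1 + 1×#2 + 1×#3: weight 20, value 61
- 1×#1 + 1×#2 + 2×#3: weight 19, value 59
- 2×#1 + 1×#3: weight 11, value 49
Best: $64.

$64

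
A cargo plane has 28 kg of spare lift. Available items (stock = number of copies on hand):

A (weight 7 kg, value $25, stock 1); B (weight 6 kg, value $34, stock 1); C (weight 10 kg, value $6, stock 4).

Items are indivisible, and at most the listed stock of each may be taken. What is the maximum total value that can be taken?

Best selections within weight 28 and stock limits:
- 1×A + 1×B + 1×C: weight 23, value 65
- 1×A + 1×B: weight 13, value 59
- 1×B + 2×C: weight 26, value 46
Best: $65.

$65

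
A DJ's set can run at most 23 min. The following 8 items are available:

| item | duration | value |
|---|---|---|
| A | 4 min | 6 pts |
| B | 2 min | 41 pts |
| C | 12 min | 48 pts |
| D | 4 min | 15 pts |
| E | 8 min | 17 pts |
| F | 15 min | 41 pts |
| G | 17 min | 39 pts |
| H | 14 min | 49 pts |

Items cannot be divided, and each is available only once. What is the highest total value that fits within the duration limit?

110 pts

This is a 0/1 knapsack; check combinations near the capacity.
- A+B+C+D: duration 4+2+12+4=22, value 6+41+48+15=110
- B+C+E: duration 2+12+8=22, value 41+48+17=106
- B+D+H: duration 2+4+14=20, value 41+15+49=105
- B+C+D: duration 2+12+4=18, value 41+48+15=104
- B+D+F: duration 2+4+15=21, value 41+15+41=97
Best: 110 pts.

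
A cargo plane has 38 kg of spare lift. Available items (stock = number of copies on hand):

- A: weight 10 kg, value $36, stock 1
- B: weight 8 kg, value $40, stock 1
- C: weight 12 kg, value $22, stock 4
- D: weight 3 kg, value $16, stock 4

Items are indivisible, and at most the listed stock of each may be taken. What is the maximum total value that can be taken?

Top feasible selections:
- 1×A + 1×B + 4×D: weight 30, value 140
- 1×A + 1×B + 1×C + 2×D: weight 36, value 130
Best: $140.

$140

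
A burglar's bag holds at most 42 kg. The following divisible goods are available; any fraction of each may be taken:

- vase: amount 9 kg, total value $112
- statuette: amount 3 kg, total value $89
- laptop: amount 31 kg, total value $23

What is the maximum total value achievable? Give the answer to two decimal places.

223.26

Take in order of value per unit:
- statuette (89/3 per unit): all 3 → value 89, running total 89.00
- vase (112/9 per unit): all 9 → value 112, running total 201.00
- laptop (23/31 per unit): 30 of 31 → value 30×23/31 = 22.2581, running total 223.26
Total 223.26.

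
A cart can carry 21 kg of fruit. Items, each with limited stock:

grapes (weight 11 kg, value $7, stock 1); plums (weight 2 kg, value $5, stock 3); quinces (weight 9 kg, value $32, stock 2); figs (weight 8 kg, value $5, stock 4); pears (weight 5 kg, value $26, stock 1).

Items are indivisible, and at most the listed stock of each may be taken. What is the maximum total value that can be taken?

$73

Best selections within weight 21 and stock limits:
- 3×plums + 1×quinces + 1×pears: weight 20, value 73
- 1×plums + 2×quinces: weight 20, value 69
- 2×plums + 1×quinces + 1×pears: weight 18, value 68
- 2×quinces: weight 18, value 64
Best: $73.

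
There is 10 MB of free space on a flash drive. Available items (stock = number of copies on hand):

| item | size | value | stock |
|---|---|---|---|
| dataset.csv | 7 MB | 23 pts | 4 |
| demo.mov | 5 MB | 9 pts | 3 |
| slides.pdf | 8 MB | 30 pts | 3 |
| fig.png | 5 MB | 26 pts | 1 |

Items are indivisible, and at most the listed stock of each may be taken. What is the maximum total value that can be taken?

35 pts

Best selections within size 10 and stock limits:
- 1×demo.mov + 1×fig.png: size 10, value 35
- 1×slides.pdf: size 8, value 30
- 1×fig.png: size 5, value 26
Best: 35 pts.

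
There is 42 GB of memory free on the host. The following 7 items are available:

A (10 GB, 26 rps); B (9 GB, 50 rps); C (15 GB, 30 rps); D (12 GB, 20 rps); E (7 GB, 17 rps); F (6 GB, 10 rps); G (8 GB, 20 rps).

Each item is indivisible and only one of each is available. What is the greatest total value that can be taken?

Check high-value combinations within 42 GB:
- A+B+C+G: memory 10+9+15+8=42, value 26+50+30+20=126
- A+B+E+F+G: memory 10+9+7+6+8=40, value 26+50+17+10+20=123
- A+B+C+E: memory 10+9+15+7=41, value 26+50+30+17=123
Best: 126 rps.

126 rps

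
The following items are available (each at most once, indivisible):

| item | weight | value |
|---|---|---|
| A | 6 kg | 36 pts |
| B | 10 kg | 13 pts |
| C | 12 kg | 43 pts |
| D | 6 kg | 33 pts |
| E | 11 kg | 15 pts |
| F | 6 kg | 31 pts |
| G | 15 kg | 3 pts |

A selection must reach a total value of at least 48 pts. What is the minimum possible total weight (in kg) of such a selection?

Subsets with value ≥ 48, sorted by total weight:
- A+D: weight 12, value 69
- A+F: weight 12, value 67
- D+F: weight 12, value 64
- A+B: weight 16, value 49
Minimum weight: 12 kg.

12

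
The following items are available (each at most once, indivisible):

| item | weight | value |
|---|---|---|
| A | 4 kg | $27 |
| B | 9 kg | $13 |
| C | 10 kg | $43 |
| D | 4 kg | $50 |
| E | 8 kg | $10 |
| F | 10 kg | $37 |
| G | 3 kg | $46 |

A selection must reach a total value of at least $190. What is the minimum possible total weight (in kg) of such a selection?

Subsets with value ≥ 190, sorted by total weight:
- A+C+D+F+G: weight 31, value 203
- A+C+D+E+F+G: weight 39, value 213
- A+B+C+D+F+G: weight 40, value 216
Minimum weight: 31 kg.

31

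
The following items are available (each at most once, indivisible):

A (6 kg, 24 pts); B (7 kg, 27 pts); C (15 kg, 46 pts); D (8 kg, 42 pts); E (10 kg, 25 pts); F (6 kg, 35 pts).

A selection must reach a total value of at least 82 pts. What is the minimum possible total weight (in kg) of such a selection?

19

Subsets with value ≥ 82, sorted by total weight:
- A+B+F: weight 19, value 86
- A+D+F: weight 20, value 101
- B+D+F: weight 21, value 104
Minimum weight: 19 kg.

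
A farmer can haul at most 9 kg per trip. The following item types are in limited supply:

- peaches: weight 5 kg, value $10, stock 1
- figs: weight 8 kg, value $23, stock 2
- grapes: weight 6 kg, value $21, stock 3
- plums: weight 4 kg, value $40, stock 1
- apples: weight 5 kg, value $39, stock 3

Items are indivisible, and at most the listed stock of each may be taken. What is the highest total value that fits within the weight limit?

$79

Top feasible selections:
- 1×plums + 1×apples: weight 9, value 79
- 1×peaches + 1×plums: weight 9, value 50
- 1×plums: weight 4, value 40
- 1×apples: weight 5, value 39
Best: $79.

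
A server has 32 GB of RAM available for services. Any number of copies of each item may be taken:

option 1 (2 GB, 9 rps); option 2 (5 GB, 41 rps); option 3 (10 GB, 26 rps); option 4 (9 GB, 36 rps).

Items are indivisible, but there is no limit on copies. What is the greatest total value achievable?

255 rps

Best value-per-unit is option 2 at 41/5; filling with it alone gives 6×41 = 246.
Optimal mix: 1×option 1 + 6×option 2 → memory 32, value 255.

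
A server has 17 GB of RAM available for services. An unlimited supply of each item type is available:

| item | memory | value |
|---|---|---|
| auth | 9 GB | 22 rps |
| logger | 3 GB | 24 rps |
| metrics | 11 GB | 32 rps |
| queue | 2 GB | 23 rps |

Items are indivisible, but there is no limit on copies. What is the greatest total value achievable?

Best value-per-unit is queue at 23/2; filling with it alone gives 8×23 = 184.
Optimal mix: 1×logger + 7×queue → memory 17, value 185.

185 rps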